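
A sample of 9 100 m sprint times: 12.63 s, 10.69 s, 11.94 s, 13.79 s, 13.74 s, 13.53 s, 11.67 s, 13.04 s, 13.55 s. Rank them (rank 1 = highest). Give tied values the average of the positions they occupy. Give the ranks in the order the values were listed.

6, 9, 7, 1, 2, 4, 8, 5, 3

Sorted (descending): 13.79, 13.74, 13.55, 13.53, 13.04, 12.63, 11.94, 11.67, 10.69
No ties — each value takes its position as its rank.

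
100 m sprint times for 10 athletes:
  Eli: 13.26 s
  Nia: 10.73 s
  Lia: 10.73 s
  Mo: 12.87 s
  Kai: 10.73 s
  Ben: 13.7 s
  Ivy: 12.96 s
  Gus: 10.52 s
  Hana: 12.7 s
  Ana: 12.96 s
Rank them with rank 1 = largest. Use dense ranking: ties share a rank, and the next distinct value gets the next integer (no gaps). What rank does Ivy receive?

Sorted (descending): 13.7, 13.26, 12.96, 12.96, 12.87, 12.7, 10.73, 10.73, 10.73, 10.52
The 2 values of 12.96 share dense rank 3.
The 3 values of 10.73 share dense rank 6.
Remaining distinct values take the next consecutive integers.
Ivy has value 12.96 s → rank 3.

3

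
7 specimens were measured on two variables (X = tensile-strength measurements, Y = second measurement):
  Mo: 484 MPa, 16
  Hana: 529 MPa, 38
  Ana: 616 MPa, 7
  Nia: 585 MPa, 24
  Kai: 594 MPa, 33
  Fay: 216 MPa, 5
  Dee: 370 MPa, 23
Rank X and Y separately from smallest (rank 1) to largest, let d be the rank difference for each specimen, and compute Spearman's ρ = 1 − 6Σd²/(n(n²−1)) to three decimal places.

Ranks of variable 1: 3, 4, 7, 5, 6, 1, 2
Ranks of variable 2: 3, 7, 2, 5, 6, 1, 4
d = r₁ − r₂: 0, -3, 5, 0, 0, 0, -2
d²: 0, 9, 25, 0, 0, 0, 4; Σd² = 38
ρ = 1 − 6·38/(7·48) = 1 − 228/336 = 0.321

0.321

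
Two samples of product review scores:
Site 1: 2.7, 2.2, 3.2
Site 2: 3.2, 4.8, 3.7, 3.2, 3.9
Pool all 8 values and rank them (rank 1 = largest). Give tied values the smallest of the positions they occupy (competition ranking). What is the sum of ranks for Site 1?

Sorted (descending): 4.8, 3.9, 3.7, 3.2, 3.2, 3.2, 2.7, 2.2
The 3 values of 3.2 occupy positions 4–6 → each gets rank 4.
Site 1 values → pooled ranks: 2.7→7, 2.2→8, 3.2→4
Rank sum = 7 + 8 + 4 = 19

19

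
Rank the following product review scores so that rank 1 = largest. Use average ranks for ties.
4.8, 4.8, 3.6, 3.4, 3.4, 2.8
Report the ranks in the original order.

1.5, 1.5, 3, 4.5, 4.5, 6

Sorted (descending): 4.8, 4.8, 3.6, 3.4, 3.4, 2.8
The 2 values of 4.8 occupy positions 1–2 → average rank (1+2)/2 = 1.5.
The 2 values of 3.4 occupy positions 4–5 → average rank (4+5)/2 = 4.5.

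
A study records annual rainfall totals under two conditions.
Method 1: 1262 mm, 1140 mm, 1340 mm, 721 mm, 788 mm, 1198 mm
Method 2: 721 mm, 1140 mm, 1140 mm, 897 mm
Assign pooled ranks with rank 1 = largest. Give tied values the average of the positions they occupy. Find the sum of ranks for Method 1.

Sorted (descending): 1340, 1262, 1198, 1140, 1140, 1140, 897, 788, 721, 721
The 3 values of 1140 occupy positions 4–6 → average rank 5.
The 2 values of 721 occupy positions 9–10 → average rank (9+10)/2 = 9.5.
Method 1 values → pooled ranks: 1262→2, 1140→5, 1340→1, 721→9.5, 788→8, 1198→3
Rank sum = 2 + 5 + 1 + 9.5 + 8 + 3 = 28.5

28.5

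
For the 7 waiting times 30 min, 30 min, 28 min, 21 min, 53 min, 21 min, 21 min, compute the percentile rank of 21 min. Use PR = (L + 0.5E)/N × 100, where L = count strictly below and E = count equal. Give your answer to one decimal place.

21.4

N = 7.
Strictly below 21: 0. Equal to 21: 3.
PR = (0 + 0.5·3)/7 × 100 = 21.4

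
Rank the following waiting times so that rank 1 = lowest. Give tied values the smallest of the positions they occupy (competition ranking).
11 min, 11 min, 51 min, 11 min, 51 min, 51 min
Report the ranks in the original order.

1, 1, 4, 1, 4, 4

Sorted (ascending): 11, 11, 11, 51, 51, 51
The 3 values of 11 occupy positions 1–3 → each gets rank 1.
The 3 values of 51 occupy positions 4–6 → each gets rank 4.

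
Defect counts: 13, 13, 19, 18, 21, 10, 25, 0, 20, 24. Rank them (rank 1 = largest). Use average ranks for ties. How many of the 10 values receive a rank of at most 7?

Sorted (descending): 25, 24, 21, 20, 19, 18, 13, 13, 10, 0
The 2 values of 13 occupy positions 7–8 → average rank (7+8)/2 = 7.5.
Ranks ≤ 7: {1, 2, 3, 4, 5, 6} → 6 values.

6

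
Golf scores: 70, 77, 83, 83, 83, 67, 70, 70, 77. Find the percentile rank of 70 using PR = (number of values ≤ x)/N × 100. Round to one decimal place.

44.4

N = 9.
Strictly below 70: 1. Equal to 70: 3.
PR = 4/9 × 100 = 44.4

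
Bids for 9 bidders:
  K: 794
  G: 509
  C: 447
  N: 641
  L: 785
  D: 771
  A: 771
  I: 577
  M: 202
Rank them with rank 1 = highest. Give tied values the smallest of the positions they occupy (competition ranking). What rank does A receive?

3

Sorted (descending): 794, 785, 771, 771, 641, 577, 509, 447, 202
The 2 values of 771 occupy positions 3–4 → each gets rank 3.
A has value 771 → rank 3.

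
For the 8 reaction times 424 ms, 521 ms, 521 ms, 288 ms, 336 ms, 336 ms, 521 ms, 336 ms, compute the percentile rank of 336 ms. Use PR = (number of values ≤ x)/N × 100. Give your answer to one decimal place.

N = 8.
Strictly below 336: 1. Equal to 336: 3.
PR = 4/8 × 100 = 50.0

50.0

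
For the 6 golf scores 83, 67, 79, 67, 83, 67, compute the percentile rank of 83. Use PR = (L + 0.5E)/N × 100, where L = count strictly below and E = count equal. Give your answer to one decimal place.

83.3

N = 6.
Strictly below 83: 4. Equal to 83: 2.
PR = (4 + 0.5·2)/6 × 100 = 83.3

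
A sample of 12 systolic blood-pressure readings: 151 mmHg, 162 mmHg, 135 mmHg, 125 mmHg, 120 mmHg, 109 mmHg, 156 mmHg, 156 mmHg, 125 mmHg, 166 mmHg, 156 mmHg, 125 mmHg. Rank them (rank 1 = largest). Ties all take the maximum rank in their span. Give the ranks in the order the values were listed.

Sorted (descending): 166, 162, 156, 156, 156, 151, 135, 125, 125, 125, 120, 109
The 3 values of 156 occupy positions 3–5 → each gets rank 5.
The 3 values of 125 occupy positions 8–10 → each gets rank 10.

6, 2, 7, 10, 11, 12, 5, 5, 10, 1, 5, 10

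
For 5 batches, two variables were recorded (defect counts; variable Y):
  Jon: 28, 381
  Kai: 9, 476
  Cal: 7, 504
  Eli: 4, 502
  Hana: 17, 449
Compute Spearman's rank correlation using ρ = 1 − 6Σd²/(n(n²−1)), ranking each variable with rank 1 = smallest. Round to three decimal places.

Ranks of variable 1: 5, 3, 2, 1, 4
Ranks of variable 2: 1, 3, 5, 4, 2
d = r₁ − r₂: 4, 0, -3, -3, 2
d²: 16, 0, 9, 9, 4; Σd² = 38
ρ = 1 − 6·38/(5·24) = 1 − 228/120 = -0.900

-0.900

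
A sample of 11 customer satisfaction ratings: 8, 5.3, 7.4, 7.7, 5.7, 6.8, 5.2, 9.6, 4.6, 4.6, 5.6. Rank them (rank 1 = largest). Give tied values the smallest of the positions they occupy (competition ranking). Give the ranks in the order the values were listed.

2, 8, 4, 3, 6, 5, 9, 1, 10, 10, 7

Sorted (descending): 9.6, 8, 7.7, 7.4, 6.8, 5.7, 5.6, 5.3, 5.2, 4.6, 4.6
The 2 values of 4.6 occupy positions 10–11 → each gets rank 10.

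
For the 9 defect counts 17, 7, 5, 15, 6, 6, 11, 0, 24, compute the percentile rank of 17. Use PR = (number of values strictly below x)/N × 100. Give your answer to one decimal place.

N = 9.
Strictly below 17: 7. Equal to 17: 1.
PR = 7/9 × 100 = 77.8

77.8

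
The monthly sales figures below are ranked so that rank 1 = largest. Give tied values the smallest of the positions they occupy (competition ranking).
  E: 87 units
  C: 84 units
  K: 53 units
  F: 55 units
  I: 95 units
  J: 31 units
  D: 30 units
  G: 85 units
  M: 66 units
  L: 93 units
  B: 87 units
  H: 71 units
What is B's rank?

Sorted (descending): 95, 93, 87, 87, 85, 84, 71, 66, 55, 53, 31, 30
The 2 values of 87 occupy positions 3–4 → each gets rank 3.
B has value 87 units → rank 3.

3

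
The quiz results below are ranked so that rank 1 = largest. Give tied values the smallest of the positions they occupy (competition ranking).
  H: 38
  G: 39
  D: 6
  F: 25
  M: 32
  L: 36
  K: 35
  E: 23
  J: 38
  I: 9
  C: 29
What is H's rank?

Sorted (descending): 39, 38, 38, 36, 35, 32, 29, 25, 23, 9, 6
The 2 values of 38 occupy positions 2–3 → each gets rank 2.
H has value 38 → rank 2.

2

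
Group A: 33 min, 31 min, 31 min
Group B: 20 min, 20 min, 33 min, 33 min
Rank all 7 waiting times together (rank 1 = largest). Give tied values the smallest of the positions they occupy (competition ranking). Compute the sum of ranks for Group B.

Sorted (descending): 33, 33, 33, 31, 31, 20, 20
The 3 values of 33 occupy positions 1–3 → each gets rank 1.
The 2 values of 31 occupy positions 4–5 → each gets rank 4.
The 2 values of 20 occupy positions 6–7 → each gets rank 6.
Group B values → pooled ranks: 20→6, 20→6, 33→1, 33→1
Rank sum = 6 + 6 + 1 + 1 = 14

14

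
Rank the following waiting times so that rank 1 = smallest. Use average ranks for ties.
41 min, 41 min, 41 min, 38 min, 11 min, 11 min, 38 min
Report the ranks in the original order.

6, 6, 6, 3.5, 1.5, 1.5, 3.5

Sorted (ascending): 11, 11, 38, 38, 41, 41, 41
The 2 values of 11 occupy positions 1–2 → average rank (1+2)/2 = 1.5.
The 2 values of 38 occupy positions 3–4 → average rank (3+4)/2 = 3.5.
The 3 values of 41 occupy positions 5–7 → average rank 6.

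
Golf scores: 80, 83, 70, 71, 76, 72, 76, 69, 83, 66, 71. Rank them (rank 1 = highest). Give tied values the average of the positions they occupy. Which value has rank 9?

Sorted (descending): 83, 83, 80, 76, 76, 72, 71, 71, 70, 69, 66
The 2 values of 83 occupy positions 1–2 → average rank (1+2)/2 = 1.5.
The 2 values of 76 occupy positions 4–5 → average rank (4+5)/2 = 4.5.
The 2 values of 71 occupy positions 7–8 → average rank (7+8)/2 = 7.5.
Rank 9 → value 70.

70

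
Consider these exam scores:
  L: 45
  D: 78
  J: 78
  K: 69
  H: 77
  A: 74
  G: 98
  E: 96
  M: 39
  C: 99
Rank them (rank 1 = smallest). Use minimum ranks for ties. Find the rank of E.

8

Sorted (ascending): 39, 45, 69, 74, 77, 78, 78, 96, 98, 99
The 2 values of 78 occupy positions 6–7 → each gets rank 6.
E has value 96 → rank 8.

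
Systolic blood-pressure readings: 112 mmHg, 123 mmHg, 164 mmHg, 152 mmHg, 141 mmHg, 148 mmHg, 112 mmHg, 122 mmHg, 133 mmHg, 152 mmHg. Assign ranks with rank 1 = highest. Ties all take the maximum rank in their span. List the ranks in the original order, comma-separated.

Sorted (descending): 164, 152, 152, 148, 141, 133, 123, 122, 112, 112
The 2 values of 152 occupy positions 2–3 → each gets rank 3.
The 2 values of 112 occupy positions 9–10 → each gets rank 10.

10, 7, 1, 3, 5, 4, 10, 8, 6, 3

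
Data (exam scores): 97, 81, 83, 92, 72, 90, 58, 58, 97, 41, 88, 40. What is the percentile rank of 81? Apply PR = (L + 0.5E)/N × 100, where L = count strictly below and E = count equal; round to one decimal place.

45.8

N = 12.
Strictly below 81: 5. Equal to 81: 1.
PR = (5 + 0.5·1)/12 × 100 = 45.8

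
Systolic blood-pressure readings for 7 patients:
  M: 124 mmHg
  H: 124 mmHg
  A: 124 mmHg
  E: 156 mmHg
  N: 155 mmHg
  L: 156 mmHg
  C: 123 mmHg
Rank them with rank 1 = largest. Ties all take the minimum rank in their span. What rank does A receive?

4

Sorted (descending): 156, 156, 155, 124, 124, 124, 123
The 2 values of 156 occupy positions 1–2 → each gets rank 1.
The 3 values of 124 occupy positions 4–6 → each gets rank 4.
A has value 124 mmHg → rank 4.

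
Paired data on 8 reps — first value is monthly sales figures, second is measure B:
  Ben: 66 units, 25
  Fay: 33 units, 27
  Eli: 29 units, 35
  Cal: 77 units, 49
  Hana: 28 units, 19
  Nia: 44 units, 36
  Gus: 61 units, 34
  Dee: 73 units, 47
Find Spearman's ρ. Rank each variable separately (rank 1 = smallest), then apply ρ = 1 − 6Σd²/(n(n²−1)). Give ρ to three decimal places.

0.643

Ranks of variable 1: 6, 3, 2, 8, 1, 4, 5, 7
Ranks of variable 2: 2, 3, 5, 8, 1, 6, 4, 7
d = r₁ − r₂: 4, 0, -3, 0, 0, -2, 1, 0
d²: 16, 0, 9, 0, 0, 4, 1, 0; Σd² = 30
ρ = 1 − 6·30/(8·63) = 1 − 180/504 = 0.643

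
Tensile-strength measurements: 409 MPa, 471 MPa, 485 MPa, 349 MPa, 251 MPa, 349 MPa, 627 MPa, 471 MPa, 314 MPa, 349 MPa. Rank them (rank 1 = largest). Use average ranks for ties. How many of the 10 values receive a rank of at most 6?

5

Sorted (descending): 627, 485, 471, 471, 409, 349, 349, 349, 314, 251
The 2 values of 471 occupy positions 3–4 → average rank (3+4)/2 = 3.5.
The 3 values of 349 occupy positions 6–8 → average rank 7.
Ranks ≤ 6: {1, 2, 3.5, 3.5, 5} → 5 values.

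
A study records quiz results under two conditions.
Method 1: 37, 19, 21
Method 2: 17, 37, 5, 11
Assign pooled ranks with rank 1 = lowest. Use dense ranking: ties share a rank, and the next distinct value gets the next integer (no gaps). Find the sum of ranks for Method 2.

12

Sorted (ascending): 5, 11, 17, 19, 21, 37, 37
The 2 values of 37 share dense rank 6.
Remaining distinct values take the next consecutive integers.
Method 2 values → pooled ranks: 17→3, 37→6, 5→1, 11→2
Rank sum = 3 + 6 + 1 + 2 = 12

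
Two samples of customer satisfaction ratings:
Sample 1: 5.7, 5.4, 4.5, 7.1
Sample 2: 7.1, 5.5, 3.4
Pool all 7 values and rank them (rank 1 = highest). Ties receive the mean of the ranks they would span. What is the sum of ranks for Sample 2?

12.5

Sorted (descending): 7.1, 7.1, 5.7, 5.5, 5.4, 4.5, 3.4
The 2 values of 7.1 occupy positions 1–2 → average rank (1+2)/2 = 1.5.
Sample 2 values → pooled ranks: 7.1→1.5, 5.5→4, 3.4→7
Rank sum = 1.5 + 4 + 7 = 12.5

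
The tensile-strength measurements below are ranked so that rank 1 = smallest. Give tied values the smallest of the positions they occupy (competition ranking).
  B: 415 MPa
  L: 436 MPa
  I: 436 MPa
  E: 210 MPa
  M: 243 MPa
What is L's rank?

4

Sorted (ascending): 210, 243, 415, 436, 436
The 2 values of 436 occupy positions 4–5 → each gets rank 4.
L has value 436 MPa → rank 4.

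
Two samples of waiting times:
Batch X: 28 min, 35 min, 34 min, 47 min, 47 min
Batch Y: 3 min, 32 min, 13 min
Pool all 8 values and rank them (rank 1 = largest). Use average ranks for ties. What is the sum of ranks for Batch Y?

20

Sorted (descending): 47, 47, 35, 34, 32, 28, 13, 3
The 2 values of 47 occupy positions 1–2 → average rank (1+2)/2 = 1.5.
Batch Y values → pooled ranks: 3→8, 32→5, 13→7
Rank sum = 8 + 5 + 7 = 20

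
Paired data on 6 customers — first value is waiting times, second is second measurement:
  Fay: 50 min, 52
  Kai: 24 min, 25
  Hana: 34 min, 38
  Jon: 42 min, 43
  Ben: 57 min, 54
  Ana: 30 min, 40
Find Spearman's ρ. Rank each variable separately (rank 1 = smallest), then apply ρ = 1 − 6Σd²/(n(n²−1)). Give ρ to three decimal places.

0.943

Ranks of variable 1: 5, 1, 3, 4, 6, 2
Ranks of variable 2: 5, 1, 2, 4, 6, 3
d = r₁ − r₂: 0, 0, 1, 0, 0, -1
d²: 0, 0, 1, 0, 0, 1; Σd² = 2
ρ = 1 − 6·2/(6·35) = 1 − 12/210 = 0.943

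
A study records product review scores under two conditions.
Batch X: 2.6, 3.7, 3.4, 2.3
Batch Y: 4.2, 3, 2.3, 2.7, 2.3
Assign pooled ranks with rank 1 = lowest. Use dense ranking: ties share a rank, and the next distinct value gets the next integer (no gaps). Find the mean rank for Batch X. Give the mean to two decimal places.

Sorted (ascending): 2.3, 2.3, 2.3, 2.6, 2.7, 3, 3.4, 3.7, 4.2
The 3 values of 2.3 share dense rank 1.
Remaining distinct values take the next consecutive integers.
Batch X values → pooled ranks: 2.6→2, 3.7→6, 3.4→5, 2.3→1
Mean rank = (2 + 6 + 5 + 1) / 4 = 3.50

3.50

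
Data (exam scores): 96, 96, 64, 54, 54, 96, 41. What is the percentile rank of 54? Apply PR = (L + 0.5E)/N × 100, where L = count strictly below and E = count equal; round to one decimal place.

28.6

N = 7.
Strictly below 54: 1. Equal to 54: 2.
PR = (1 + 0.5·2)/7 × 100 = 28.6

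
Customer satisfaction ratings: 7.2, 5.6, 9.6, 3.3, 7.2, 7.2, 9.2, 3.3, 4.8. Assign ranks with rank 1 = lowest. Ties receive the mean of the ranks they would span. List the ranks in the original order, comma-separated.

6, 4, 9, 1.5, 6, 6, 8, 1.5, 3

Sorted (ascending): 3.3, 3.3, 4.8, 5.6, 7.2, 7.2, 7.2, 9.2, 9.6
The 2 values of 3.3 occupy positions 1–2 → average rank (1+2)/2 = 1.5.
The 3 values of 7.2 occupy positions 5–7 → average rank 6.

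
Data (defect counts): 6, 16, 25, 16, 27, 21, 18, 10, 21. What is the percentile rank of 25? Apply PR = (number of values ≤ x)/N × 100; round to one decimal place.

N = 9.
Strictly below 25: 7. Equal to 25: 1.
PR = 8/9 × 100 = 88.9

88.9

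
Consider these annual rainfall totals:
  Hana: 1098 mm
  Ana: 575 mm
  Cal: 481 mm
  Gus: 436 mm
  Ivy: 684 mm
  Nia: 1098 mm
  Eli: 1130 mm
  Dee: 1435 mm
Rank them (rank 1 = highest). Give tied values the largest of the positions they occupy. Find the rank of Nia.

4

Sorted (descending): 1435, 1130, 1098, 1098, 684, 575, 481, 436
The 2 values of 1098 occupy positions 3–4 → each gets rank 4.
Nia has value 1098 mm → rank 4.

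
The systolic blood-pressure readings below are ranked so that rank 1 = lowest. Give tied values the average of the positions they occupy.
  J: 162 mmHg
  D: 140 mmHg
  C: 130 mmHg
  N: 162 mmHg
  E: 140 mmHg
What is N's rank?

4.5

Sorted (ascending): 130, 140, 140, 162, 162
The 2 values of 140 occupy positions 2–3 → average rank (2+3)/2 = 2.5.
The 2 values of 162 occupy positions 4–5 → average rank (4+5)/2 = 4.5.
N has value 162 mmHg → rank 4.5.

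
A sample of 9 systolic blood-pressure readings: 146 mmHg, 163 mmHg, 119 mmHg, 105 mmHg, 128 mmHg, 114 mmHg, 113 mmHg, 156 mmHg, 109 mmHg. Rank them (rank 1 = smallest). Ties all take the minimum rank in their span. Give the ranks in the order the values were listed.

7, 9, 5, 1, 6, 4, 3, 8, 2

Sorted (ascending): 105, 109, 113, 114, 119, 128, 146, 156, 163
No ties — each value takes its position as its rank.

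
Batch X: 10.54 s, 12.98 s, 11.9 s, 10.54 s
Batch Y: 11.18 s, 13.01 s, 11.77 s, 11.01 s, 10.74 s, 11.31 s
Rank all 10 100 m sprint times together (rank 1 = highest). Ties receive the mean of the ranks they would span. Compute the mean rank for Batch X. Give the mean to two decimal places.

6.00

Sorted (descending): 13.01, 12.98, 11.9, 11.77, 11.31, 11.18, 11.01, 10.74, 10.54, 10.54
The 2 values of 10.54 occupy positions 9–10 → average rank (9+10)/2 = 9.5.
Batch X values → pooled ranks: 10.54→9.5, 12.98→2, 11.9→3, 10.54→9.5
Mean rank = (9.5 + 2 + 3 + 9.5) / 4 = 6.00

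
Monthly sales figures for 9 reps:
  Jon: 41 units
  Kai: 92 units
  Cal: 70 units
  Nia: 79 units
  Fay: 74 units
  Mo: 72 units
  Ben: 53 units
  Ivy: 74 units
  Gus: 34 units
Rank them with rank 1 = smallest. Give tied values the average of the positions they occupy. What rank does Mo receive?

5

Sorted (ascending): 34, 41, 53, 70, 72, 74, 74, 79, 92
The 2 values of 74 occupy positions 6–7 → average rank (6+7)/2 = 6.5.
Mo has value 72 units → rank 5.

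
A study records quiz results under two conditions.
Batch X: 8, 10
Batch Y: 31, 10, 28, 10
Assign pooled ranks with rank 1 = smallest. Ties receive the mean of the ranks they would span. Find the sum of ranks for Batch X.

Sorted (ascending): 8, 10, 10, 10, 28, 31
The 3 values of 10 occupy positions 2–4 → average rank 3.
Batch X values → pooled ranks: 8→1, 10→3
Rank sum = 1 + 3 = 4

4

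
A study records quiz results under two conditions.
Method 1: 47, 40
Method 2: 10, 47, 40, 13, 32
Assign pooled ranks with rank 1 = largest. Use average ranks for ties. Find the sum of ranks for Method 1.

Sorted (descending): 47, 47, 40, 40, 32, 13, 10
The 2 values of 47 occupy positions 1–2 → average rank (1+2)/2 = 1.5.
The 2 values of 40 occupy positions 3–4 → average rank (3+4)/2 = 3.5.
Method 1 values → pooled ranks: 47→1.5, 40→3.5
Rank sum = 1.5 + 3.5 = 5

5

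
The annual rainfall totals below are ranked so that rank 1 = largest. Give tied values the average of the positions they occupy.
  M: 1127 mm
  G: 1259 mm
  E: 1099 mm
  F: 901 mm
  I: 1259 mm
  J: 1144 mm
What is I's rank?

Sorted (descending): 1259, 1259, 1144, 1127, 1099, 901
The 2 values of 1259 occupy positions 1–2 → average rank (1+2)/2 = 1.5.
I has value 1259 mm → rank 1.5.

1.5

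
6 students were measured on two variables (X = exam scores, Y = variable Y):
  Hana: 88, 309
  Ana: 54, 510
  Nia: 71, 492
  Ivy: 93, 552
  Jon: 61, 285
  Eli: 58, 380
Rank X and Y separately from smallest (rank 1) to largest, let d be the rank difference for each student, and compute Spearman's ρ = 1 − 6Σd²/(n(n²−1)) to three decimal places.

0.143

Ranks of variable 1: 5, 1, 4, 6, 3, 2
Ranks of variable 2: 2, 5, 4, 6, 1, 3
d = r₁ − r₂: 3, -4, 0, 0, 2, -1
d²: 9, 16, 0, 0, 4, 1; Σd² = 30
ρ = 1 − 6·30/(6·35) = 1 − 180/210 = 0.143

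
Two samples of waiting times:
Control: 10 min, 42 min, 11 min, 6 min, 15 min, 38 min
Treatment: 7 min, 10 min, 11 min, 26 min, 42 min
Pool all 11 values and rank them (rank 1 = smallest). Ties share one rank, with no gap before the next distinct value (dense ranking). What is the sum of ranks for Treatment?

23

Sorted (ascending): 6, 7, 10, 10, 11, 11, 15, 26, 38, 42, 42
The 2 values of 10 share dense rank 3.
The 2 values of 11 share dense rank 4.
The 2 values of 42 share dense rank 8.
Remaining distinct values take the next consecutive integers.
Treatment values → pooled ranks: 7→2, 10→3, 11→4, 26→6, 42→8
Rank sum = 2 + 3 + 4 + 6 + 8 = 23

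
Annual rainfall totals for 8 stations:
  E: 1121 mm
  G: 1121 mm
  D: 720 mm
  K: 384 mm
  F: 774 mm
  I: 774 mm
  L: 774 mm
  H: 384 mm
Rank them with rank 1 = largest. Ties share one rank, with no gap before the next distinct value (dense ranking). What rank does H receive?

4

Sorted (descending): 1121, 1121, 774, 774, 774, 720, 384, 384
The 2 values of 1121 share dense rank 1.
The 3 values of 774 share dense rank 2.
The 2 values of 384 share dense rank 4.
Remaining distinct values take the next consecutive integers.
H has value 384 mm → rank 4.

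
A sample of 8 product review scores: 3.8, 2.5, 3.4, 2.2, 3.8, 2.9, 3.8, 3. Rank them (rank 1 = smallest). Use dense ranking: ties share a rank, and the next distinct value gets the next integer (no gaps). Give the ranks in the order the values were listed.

Sorted (ascending): 2.2, 2.5, 2.9, 3, 3.4, 3.8, 3.8, 3.8
The 3 values of 3.8 share dense rank 6.
Remaining distinct values take the next consecutive integers.

6, 2, 5, 1, 6, 3, 6, 4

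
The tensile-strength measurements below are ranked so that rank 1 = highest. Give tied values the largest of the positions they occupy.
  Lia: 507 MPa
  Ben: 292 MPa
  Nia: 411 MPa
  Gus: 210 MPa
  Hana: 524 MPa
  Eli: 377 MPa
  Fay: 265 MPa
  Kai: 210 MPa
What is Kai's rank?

8

Sorted (descending): 524, 507, 411, 377, 292, 265, 210, 210
The 2 values of 210 occupy positions 7–8 → each gets rank 8.
Kai has value 210 MPa → rank 8.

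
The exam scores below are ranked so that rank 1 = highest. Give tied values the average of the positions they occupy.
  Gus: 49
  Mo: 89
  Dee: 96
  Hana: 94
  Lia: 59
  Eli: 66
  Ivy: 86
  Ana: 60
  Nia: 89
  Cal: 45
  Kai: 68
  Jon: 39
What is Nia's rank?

Sorted (descending): 96, 94, 89, 89, 86, 68, 66, 60, 59, 49, 45, 39
The 2 values of 89 occupy positions 3–4 → average rank (3+4)/2 = 3.5.
Nia has value 89 → rank 3.5.

3.5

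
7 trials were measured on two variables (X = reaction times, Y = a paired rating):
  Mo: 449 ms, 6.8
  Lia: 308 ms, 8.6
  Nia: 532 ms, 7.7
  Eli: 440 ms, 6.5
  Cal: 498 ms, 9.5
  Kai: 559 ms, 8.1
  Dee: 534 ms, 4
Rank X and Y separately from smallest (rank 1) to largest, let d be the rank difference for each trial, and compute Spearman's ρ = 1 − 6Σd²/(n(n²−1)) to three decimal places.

Ranks of variable 1: 3, 1, 5, 2, 4, 7, 6
Ranks of variable 2: 3, 6, 4, 2, 7, 5, 1
d = r₁ − r₂: 0, -5, 1, 0, -3, 2, 5
d²: 0, 25, 1, 0, 9, 4, 25; Σd² = 64
ρ = 1 − 6·64/(7·48) = 1 − 384/336 = -0.143

-0.143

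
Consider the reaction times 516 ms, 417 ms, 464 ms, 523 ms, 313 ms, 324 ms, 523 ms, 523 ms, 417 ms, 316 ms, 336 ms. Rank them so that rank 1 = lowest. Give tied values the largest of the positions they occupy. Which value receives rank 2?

316

Sorted (ascending): 313, 316, 324, 336, 417, 417, 464, 516, 523, 523, 523
The 2 values of 417 occupy positions 5–6 → each gets rank 6.
The 3 values of 523 occupy positions 9–11 → each gets rank 11.
Rank 2 → value 316.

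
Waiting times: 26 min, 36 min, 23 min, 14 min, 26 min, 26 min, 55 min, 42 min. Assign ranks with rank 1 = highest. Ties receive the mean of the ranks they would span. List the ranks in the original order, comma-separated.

Sorted (descending): 55, 42, 36, 26, 26, 26, 23, 14
The 3 values of 26 occupy positions 4–6 → average rank 5.

5, 3, 7, 8, 5, 5, 1, 2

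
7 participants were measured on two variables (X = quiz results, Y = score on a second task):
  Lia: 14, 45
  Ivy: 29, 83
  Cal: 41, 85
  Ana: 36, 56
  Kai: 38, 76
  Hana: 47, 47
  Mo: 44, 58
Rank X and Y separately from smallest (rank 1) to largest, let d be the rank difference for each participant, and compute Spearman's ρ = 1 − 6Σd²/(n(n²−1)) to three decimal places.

0.107

Ranks of variable 1: 1, 2, 5, 3, 4, 7, 6
Ranks of variable 2: 1, 6, 7, 3, 5, 2, 4
d = r₁ − r₂: 0, -4, -2, 0, -1, 5, 2
d²: 0, 16, 4, 0, 1, 25, 4; Σd² = 50
ρ = 1 − 6·50/(7·48) = 1 − 300/336 = 0.107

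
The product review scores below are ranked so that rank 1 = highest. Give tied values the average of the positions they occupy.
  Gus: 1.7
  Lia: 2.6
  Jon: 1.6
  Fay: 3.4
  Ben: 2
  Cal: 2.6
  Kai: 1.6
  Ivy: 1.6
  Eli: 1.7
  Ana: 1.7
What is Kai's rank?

Sorted (descending): 3.4, 2.6, 2.6, 2, 1.7, 1.7, 1.7, 1.6, 1.6, 1.6
The 2 values of 2.6 occupy positions 2–3 → average rank (2+3)/2 = 2.5.
The 3 values of 1.7 occupy positions 5–7 → average rank 6.
The 3 values of 1.6 occupy positions 8–10 → average rank 9.
Kai has value 1.6 → rank 9.

9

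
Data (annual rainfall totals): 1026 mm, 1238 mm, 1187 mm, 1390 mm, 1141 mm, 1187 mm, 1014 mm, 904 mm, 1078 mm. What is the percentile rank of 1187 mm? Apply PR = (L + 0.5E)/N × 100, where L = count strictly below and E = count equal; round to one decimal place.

66.7

N = 9.
Strictly below 1187: 5. Equal to 1187: 2.
PR = (5 + 0.5·2)/9 × 100 = 66.7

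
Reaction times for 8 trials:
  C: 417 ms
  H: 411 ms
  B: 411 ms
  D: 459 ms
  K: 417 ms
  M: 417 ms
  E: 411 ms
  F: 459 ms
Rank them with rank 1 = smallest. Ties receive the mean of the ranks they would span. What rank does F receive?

7.5

Sorted (ascending): 411, 411, 411, 417, 417, 417, 459, 459
The 3 values of 411 occupy positions 1–3 → average rank 2.
The 3 values of 417 occupy positions 4–6 → average rank 5.
The 2 values of 459 occupy positions 7–8 → average rank (7+8)/2 = 7.5.
F has value 459 ms → rank 7.5.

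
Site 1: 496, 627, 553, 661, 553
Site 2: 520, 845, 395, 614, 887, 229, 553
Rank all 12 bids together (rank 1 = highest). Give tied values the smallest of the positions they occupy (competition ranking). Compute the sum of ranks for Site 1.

29

Sorted (descending): 887, 845, 661, 627, 614, 553, 553, 553, 520, 496, 395, 229
The 3 values of 553 occupy positions 6–8 → each gets rank 6.
Site 1 values → pooled ranks: 496→10, 627→4, 553→6, 661→3, 553→6
Rank sum = 10 + 4 + 6 + 3 + 6 = 29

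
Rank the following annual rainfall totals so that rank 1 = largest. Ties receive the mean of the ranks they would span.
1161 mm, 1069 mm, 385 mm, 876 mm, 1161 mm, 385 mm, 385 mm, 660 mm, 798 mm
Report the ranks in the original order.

1.5, 3, 8, 4, 1.5, 8, 8, 6, 5

Sorted (descending): 1161, 1161, 1069, 876, 798, 660, 385, 385, 385
The 2 values of 1161 occupy positions 1–2 → average rank (1+2)/2 = 1.5.
The 3 values of 385 occupy positions 7–9 → average rank 8.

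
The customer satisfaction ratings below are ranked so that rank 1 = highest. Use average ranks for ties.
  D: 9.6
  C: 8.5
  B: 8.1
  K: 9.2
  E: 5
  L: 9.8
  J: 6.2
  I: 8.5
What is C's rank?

4.5

Sorted (descending): 9.8, 9.6, 9.2, 8.5, 8.5, 8.1, 6.2, 5
The 2 values of 8.5 occupy positions 4–5 → average rank (4+5)/2 = 4.5.
C has value 8.5 → rank 4.5.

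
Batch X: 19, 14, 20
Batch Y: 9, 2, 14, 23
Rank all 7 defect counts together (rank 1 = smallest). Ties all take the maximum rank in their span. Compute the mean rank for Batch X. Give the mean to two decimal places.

5.00

Sorted (ascending): 2, 9, 14, 14, 19, 20, 23
The 2 values of 14 occupy positions 3–4 → each gets rank 4.
Batch X values → pooled ranks: 19→5, 14→4, 20→6
Mean rank = (5 + 4 + 6) / 3 = 5.00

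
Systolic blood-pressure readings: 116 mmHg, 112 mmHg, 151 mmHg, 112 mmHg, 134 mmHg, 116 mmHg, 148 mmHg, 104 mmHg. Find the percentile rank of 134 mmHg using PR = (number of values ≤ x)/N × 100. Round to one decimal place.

75.0

N = 8.
Strictly below 134: 5. Equal to 134: 1.
PR = 6/8 × 100 = 75.0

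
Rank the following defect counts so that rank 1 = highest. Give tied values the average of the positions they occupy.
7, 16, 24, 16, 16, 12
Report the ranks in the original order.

Sorted (descending): 24, 16, 16, 16, 12, 7
The 3 values of 16 occupy positions 2–4 → average rank 3.

6, 3, 1, 3, 3, 5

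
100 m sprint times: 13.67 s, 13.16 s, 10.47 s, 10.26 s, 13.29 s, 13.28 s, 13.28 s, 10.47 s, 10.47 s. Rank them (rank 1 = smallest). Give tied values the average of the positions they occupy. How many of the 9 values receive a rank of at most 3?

4

Sorted (ascending): 10.26, 10.47, 10.47, 10.47, 13.16, 13.28, 13.28, 13.29, 13.67
The 3 values of 10.47 occupy positions 2–4 → average rank 3.
The 2 values of 13.28 occupy positions 6–7 → average rank (6+7)/2 = 6.5.
Ranks ≤ 3: {1, 3, 3, 3} → 4 values.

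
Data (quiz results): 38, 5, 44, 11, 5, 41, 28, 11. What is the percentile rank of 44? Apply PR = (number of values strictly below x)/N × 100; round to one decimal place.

N = 8.
Strictly below 44: 7. Equal to 44: 1.
PR = 7/8 × 100 = 87.5

87.5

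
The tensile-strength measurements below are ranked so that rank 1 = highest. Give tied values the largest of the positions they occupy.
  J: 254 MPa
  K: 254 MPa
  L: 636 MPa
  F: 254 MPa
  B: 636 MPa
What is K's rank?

5

Sorted (descending): 636, 636, 254, 254, 254
The 2 values of 636 occupy positions 1–2 → each gets rank 2.
The 3 values of 254 occupy positions 3–5 → each gets rank 5.
K has value 254 MPa → rank 5.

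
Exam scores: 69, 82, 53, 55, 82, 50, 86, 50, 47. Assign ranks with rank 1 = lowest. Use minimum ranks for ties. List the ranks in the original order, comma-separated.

6, 7, 4, 5, 7, 2, 9, 2, 1

Sorted (ascending): 47, 50, 50, 53, 55, 69, 82, 82, 86
The 2 values of 50 occupy positions 2–3 → each gets rank 2.
The 2 values of 82 occupy positions 7–8 → each gets rank 7.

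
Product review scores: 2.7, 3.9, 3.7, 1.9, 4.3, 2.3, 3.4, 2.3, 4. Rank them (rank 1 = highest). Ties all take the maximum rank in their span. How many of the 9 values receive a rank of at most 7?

Sorted (descending): 4.3, 4, 3.9, 3.7, 3.4, 2.7, 2.3, 2.3, 1.9
The 2 values of 2.3 occupy positions 7–8 → each gets rank 8.
Ranks ≤ 7: {1, 2, 3, 4, 5, 6} → 6 values.

6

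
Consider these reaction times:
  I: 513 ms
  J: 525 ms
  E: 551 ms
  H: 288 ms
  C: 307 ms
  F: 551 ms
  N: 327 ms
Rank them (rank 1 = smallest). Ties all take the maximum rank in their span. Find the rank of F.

7

Sorted (ascending): 288, 307, 327, 513, 525, 551, 551
The 2 values of 551 occupy positions 6–7 → each gets rank 7.
F has value 551 ms → rank 7.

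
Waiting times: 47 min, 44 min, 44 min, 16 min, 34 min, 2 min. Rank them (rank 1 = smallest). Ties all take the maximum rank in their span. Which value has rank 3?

34

Sorted (ascending): 2, 16, 34, 44, 44, 47
The 2 values of 44 occupy positions 4–5 → each gets rank 5.
Rank 3 → value 34.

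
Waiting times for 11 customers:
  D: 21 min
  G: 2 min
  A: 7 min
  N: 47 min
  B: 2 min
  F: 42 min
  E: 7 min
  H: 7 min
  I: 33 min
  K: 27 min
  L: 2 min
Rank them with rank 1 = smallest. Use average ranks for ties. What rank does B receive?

2

Sorted (ascending): 2, 2, 2, 7, 7, 7, 21, 27, 33, 42, 47
The 3 values of 2 occupy positions 1–3 → average rank 2.
The 3 values of 7 occupy positions 4–6 → average rank 5.
B has value 2 min → rank 2.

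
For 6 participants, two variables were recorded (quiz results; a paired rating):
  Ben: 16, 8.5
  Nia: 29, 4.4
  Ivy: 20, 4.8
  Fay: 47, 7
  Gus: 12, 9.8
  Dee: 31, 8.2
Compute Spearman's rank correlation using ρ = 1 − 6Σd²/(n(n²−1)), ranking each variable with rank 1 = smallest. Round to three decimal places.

-0.543

Ranks of variable 1: 2, 4, 3, 6, 1, 5
Ranks of variable 2: 5, 1, 2, 3, 6, 4
d = r₁ − r₂: -3, 3, 1, 3, -5, 1
d²: 9, 9, 1, 9, 25, 1; Σd² = 54
ρ = 1 − 6·54/(6·35) = 1 − 324/210 = -0.543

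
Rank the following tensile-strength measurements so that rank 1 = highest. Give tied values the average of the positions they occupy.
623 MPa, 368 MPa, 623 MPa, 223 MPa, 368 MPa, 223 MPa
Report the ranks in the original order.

Sorted (descending): 623, 623, 368, 368, 223, 223
The 2 values of 623 occupy positions 1–2 → average rank (1+2)/2 = 1.5.
The 2 values of 368 occupy positions 3–4 → average rank (3+4)/2 = 3.5.
The 2 values of 223 occupy positions 5–6 → average rank (5+6)/2 = 5.5.

1.5, 3.5, 1.5, 5.5, 3.5, 5.5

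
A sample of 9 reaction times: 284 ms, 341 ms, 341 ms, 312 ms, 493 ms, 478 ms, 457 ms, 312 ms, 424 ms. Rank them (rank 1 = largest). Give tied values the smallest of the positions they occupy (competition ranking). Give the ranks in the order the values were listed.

Sorted (descending): 493, 478, 457, 424, 341, 341, 312, 312, 284
The 2 values of 341 occupy positions 5–6 → each gets rank 5.
The 2 values of 312 occupy positions 7–8 → each gets rank 7.

9, 5, 5, 7, 1, 2, 3, 7, 4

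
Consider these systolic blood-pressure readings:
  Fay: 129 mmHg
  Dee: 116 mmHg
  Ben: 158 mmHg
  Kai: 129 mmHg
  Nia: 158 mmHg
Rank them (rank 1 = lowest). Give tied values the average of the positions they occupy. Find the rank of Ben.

4.5

Sorted (ascending): 116, 129, 129, 158, 158
The 2 values of 129 occupy positions 2–3 → average rank (2+3)/2 = 2.5.
The 2 values of 158 occupy positions 4–5 → average rank (4+5)/2 = 4.5.
Ben has value 158 mmHg → rank 4.5.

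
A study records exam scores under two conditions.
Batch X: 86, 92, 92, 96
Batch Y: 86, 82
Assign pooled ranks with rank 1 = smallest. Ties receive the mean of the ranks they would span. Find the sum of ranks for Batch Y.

Sorted (ascending): 82, 86, 86, 92, 92, 96
The 2 values of 86 occupy positions 2–3 → average rank (2+3)/2 = 2.5.
The 2 values of 92 occupy positions 4–5 → average rank (4+5)/2 = 4.5.
Batch Y values → pooled ranks: 86→2.5, 82→1
Rank sum = 2.5 + 1 = 3.5

3.5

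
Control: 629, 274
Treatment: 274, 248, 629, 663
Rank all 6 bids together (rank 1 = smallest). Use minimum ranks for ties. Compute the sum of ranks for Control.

Sorted (ascending): 248, 274, 274, 629, 629, 663
The 2 values of 274 occupy positions 2–3 → each gets rank 2.
The 2 values of 629 occupy positions 4–5 → each gets rank 4.
Control values → pooled ranks: 629→4, 274→2
Rank sum = 4 + 2 = 6

6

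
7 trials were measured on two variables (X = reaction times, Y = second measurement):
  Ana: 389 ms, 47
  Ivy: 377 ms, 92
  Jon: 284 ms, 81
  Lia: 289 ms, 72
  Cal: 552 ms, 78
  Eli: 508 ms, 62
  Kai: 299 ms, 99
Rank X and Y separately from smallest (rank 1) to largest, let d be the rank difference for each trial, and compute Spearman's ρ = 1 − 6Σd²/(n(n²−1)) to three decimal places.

Ranks of variable 1: 5, 4, 1, 2, 7, 6, 3
Ranks of variable 2: 1, 6, 5, 3, 4, 2, 7
d = r₁ − r₂: 4, -2, -4, -1, 3, 4, -4
d²: 16, 4, 16, 1, 9, 16, 16; Σd² = 78
ρ = 1 − 6·78/(7·48) = 1 − 468/336 = -0.393

-0.393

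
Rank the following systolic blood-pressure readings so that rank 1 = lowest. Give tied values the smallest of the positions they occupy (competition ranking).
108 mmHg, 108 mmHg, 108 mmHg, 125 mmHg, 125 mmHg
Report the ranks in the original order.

Sorted (ascending): 108, 108, 108, 125, 125
The 3 values of 108 occupy positions 1–3 → each gets rank 1.
The 2 values of 125 occupy positions 4–5 → each gets rank 4.

1, 1, 1, 4, 4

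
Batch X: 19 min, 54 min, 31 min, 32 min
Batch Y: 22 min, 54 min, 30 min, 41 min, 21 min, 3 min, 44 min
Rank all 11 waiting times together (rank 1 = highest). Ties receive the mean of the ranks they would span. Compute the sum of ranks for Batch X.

22.5

Sorted (descending): 54, 54, 44, 41, 32, 31, 30, 22, 21, 19, 3
The 2 values of 54 occupy positions 1–2 → average rank (1+2)/2 = 1.5.
Batch X values → pooled ranks: 19→10, 54→1.5, 31→6, 32→5
Rank sum = 10 + 1.5 + 6 + 5 = 22.5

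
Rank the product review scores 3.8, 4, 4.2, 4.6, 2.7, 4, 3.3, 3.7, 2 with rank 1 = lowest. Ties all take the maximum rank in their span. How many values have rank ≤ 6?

Sorted (ascending): 2, 2.7, 3.3, 3.7, 3.8, 4, 4, 4.2, 4.6
The 2 values of 4 occupy positions 6–7 → each gets rank 7.
Ranks ≤ 6: {1, 2, 3, 4, 5} → 5 values.

5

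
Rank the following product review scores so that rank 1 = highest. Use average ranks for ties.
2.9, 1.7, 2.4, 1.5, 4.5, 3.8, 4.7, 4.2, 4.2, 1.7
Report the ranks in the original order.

6, 8.5, 7, 10, 2, 5, 1, 3.5, 3.5, 8.5

Sorted (descending): 4.7, 4.5, 4.2, 4.2, 3.8, 2.9, 2.4, 1.7, 1.7, 1.5
The 2 values of 4.2 occupy positions 3–4 → average rank (3+4)/2 = 3.5.
The 2 values of 1.7 occupy positions 8–9 → average rank (8+9)/2 = 8.5.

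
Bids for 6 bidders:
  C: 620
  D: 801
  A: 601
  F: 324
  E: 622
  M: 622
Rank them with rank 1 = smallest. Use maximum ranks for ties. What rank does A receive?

Sorted (ascending): 324, 601, 620, 622, 622, 801
The 2 values of 622 occupy positions 4–5 → each gets rank 5.
A has value 601 → rank 2.

2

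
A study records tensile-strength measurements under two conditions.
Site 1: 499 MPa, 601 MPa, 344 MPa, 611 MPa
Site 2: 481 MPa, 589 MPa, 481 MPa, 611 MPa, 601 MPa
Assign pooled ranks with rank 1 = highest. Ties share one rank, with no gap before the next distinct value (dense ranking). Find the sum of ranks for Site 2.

Sorted (descending): 611, 611, 601, 601, 589, 499, 481, 481, 344
The 2 values of 611 share dense rank 1.
The 2 values of 601 share dense rank 2.
The 2 values of 481 share dense rank 5.
Remaining distinct values take the next consecutive integers.
Site 2 values → pooled ranks: 481→5, 589→3, 481→5, 611→1, 601→2
Rank sum = 5 + 3 + 5 + 1 + 2 = 16

16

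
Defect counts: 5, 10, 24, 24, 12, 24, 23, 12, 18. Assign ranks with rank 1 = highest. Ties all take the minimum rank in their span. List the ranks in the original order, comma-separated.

9, 8, 1, 1, 6, 1, 4, 6, 5

Sorted (descending): 24, 24, 24, 23, 18, 12, 12, 10, 5
The 3 values of 24 occupy positions 1–3 → each gets rank 1.
The 2 values of 12 occupy positions 6–7 → each gets rank 6.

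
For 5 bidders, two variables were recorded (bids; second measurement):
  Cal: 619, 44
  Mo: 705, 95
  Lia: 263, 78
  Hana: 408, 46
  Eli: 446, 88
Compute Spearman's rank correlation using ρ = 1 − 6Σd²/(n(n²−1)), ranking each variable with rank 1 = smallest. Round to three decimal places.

0.300

Ranks of variable 1: 4, 5, 1, 2, 3
Ranks of variable 2: 1, 5, 3, 2, 4
d = r₁ − r₂: 3, 0, -2, 0, -1
d²: 9, 0, 4, 0, 1; Σd² = 14
ρ = 1 − 6·14/(5·24) = 1 − 84/120 = 0.300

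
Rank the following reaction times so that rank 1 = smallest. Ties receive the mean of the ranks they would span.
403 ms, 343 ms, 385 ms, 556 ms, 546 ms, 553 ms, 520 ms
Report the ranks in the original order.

Sorted (ascending): 343, 385, 403, 520, 546, 553, 556
No ties — each value takes its position as its rank.

3, 1, 2, 7, 5, 6, 4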